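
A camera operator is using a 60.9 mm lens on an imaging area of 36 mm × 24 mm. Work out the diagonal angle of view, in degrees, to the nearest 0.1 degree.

Sensor diagonal = √(36² + 24²) = √1872.0000 ≈ 43.2666 mm.
Angle of view α = 2·arctan(d/2f) with d = 43.2666 mm and f = 60.9 mm.
d/2f = 0.35523; arctan(0.35523) ≈ 19.5564°, so α ≈ 39.1128°.

39.1°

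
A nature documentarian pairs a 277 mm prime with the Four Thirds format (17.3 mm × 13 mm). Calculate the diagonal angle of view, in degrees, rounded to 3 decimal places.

Sensor diagonal = √(17.3² + 13²) = √468.2900 ≈ 21.6400 mm.
Angle of view α = 2·arctan(d/2f) with d = 21.6400 mm and f = 277 mm.
d/2f = 0.03906; arctan(0.03906) ≈ 2.2369°, so α ≈ 4.4738°.

4.474°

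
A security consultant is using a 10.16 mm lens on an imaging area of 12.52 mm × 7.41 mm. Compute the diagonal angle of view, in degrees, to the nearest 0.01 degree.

71.20°

Sensor diagonal = √(12.52² + 7.41²) = √211.6585 ≈ 14.5485 mm.
Angle of view α = 2·arctan(d/2f) with d = 14.5485 mm and f = 10.16 mm.
d/2f = 0.71597; arctan(0.71597) ≈ 35.6015°, so α ≈ 71.2030°.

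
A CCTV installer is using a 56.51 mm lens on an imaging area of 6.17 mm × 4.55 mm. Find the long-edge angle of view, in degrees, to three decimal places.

Angle of view α = 2·arctan(w/2f) with w = 6.17 mm and f = 56.51 mm.
w/2f = 0.05459; arctan(0.05459) ≈ 3.1248°, so α ≈ 6.2496°.

6.250°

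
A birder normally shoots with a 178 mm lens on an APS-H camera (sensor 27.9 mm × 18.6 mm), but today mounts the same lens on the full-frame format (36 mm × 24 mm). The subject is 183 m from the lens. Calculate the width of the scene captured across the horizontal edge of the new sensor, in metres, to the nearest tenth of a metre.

The focal length stays 178 mm; the relevant sensor dimension is now w = 36 mm. Object distance dₒ = 183 m = 183000 mm.
Thin-lens field width W = w·(dₒ − f)/f = 36 × (183000 − 178)/178 ≈ 36975.236 mm = 36.9752 m.

37.0 m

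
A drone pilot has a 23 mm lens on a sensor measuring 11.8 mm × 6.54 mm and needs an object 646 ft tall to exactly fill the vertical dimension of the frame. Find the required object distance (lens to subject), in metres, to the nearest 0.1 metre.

692.5 m

W: 646 ft × 304.8 mm/ft = 196900.79 mm.
Magnification m = h/W = dᵢ/dₒ; combined with 1/f = 1/dₒ + 1/dᵢ this gives dₒ = f·(1 + W/h).
dₒ = 23 mm × (1 + 196901/6.54) = 23 × 30108.1550 ≈ 692487.565 mm = 692.488 m.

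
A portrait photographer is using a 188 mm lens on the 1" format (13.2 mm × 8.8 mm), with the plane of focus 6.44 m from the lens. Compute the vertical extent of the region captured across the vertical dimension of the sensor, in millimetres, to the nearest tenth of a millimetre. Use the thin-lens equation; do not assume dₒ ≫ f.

292.6 mm

dₒ: 6.44 m = 6440 mm.
Similar triangles through the lens centre give W/dₒ = h/dᵢ; with 1/f = 1/dₒ + 1/dᵢ this gives W = h·(dₒ − f)/f.
W = 8.8 mm × (6440 − 188) / 188 = 8.8 × 33.2553 ≈ 292.647 mm.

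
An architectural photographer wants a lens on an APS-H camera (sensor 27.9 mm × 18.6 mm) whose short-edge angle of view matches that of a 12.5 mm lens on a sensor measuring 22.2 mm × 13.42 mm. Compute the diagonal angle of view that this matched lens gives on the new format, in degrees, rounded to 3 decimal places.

Equal short-edge AOV ⇒ f₂ = f₁ · 18.6/13.42 = 12.5 × 1.38599 ≈ 17.3249 mm.
Sensor diagonal = √(27.9² + 18.6²) = √1124.3700 ≈ 33.5316 mm.
Diagonal AOV on the new format = 2·arctan(33.5316 / (2 × 17.3249)) = 2·arctan(0.96773) ≈ 88.1209°.

88.121°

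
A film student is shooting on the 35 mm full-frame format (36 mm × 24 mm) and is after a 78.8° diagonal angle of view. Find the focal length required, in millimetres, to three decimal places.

26.337 mm

Sensor diagonal = √(36² + 24²) = √1872.0000 ≈ 43.2666 mm.
From α = 2·arctan(d/2f) we get f = d / (2·tan(α/2)).
With d = 43.2666 mm and α/2 = 39.4°, tan(α/2) ≈ 0.82141, so f ≈ 43.2666 / 1.64282 ≈ 26.3368 mm.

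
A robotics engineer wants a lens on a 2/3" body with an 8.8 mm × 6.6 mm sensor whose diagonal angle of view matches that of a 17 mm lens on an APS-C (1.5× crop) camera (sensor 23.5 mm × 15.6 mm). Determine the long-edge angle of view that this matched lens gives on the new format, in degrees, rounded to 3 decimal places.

Sensor diagonal = √(23.5² + 15.6²) = √795.6100 ≈ 28.2066 mm.
Sensor diagonal = √(8.8² + 6.6²) = √121.0000 ≈ 11.0000 mm.
Equal diagonal AOV ⇒ f₂ = f₁ · 11.0000/28.2066 = 17 × 0.38998 ≈ 6.6297 mm.
Long-edge AOV on the new format = 2·arctan(8.8 / (2 × 6.6297)) = 2·arctan(0.66368) ≈ 67.1432°.

67.143°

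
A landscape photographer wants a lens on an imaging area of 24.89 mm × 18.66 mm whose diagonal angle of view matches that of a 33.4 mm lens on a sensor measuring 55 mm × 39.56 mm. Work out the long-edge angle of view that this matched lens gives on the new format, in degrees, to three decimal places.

78.118°

Sensor diagonal = √(55² + 39.56²) = √4589.9936 ≈ 67.7495 mm.
Sensor diagonal = √(24.89² + 18.66²) = √967.7077 ≈ 31.1080 mm.
Equal diagonal AOV ⇒ f₂ = f₁ · 31.1080/67.7495 = 33.4 × 0.45916 ≈ 15.3360 mm.
Long-edge AOV on the new format = 2·arctan(24.89 / (2 × 15.3360)) = 2·arctan(0.81149) ≈ 78.1179°.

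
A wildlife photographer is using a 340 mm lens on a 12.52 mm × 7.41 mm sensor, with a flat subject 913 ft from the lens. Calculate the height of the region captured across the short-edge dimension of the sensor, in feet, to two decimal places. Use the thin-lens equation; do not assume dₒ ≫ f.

dₒ: 913 ft × 304.8 mm/ft = 278282.39 mm.
Similar triangles through the lens centre give W/dₒ = h/dᵢ; with 1/f = 1/dₒ + 1/dᵢ this gives W = h·(dₒ − f)/f.
W = 7.41 mm × (278282 − 340) / 340 = 7.41 × 817.4776 ≈ 6057.509 mm = 6057.509/304.8 ft = 19.8737 ft.

19.87 ft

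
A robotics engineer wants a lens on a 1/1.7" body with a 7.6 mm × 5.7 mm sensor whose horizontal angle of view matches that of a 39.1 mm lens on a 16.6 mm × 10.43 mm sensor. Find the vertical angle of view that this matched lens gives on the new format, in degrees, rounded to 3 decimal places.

18.092°

Equal horizontal AOV ⇒ f₂ = f₁ · 7.6/16.6 = 39.1 × 0.45783 ≈ 17.9012 mm.
Vertical AOV on the new format = 2·arctan(5.7 / (2 × 17.9012)) = 2·arctan(0.15921) ≈ 18.0920°.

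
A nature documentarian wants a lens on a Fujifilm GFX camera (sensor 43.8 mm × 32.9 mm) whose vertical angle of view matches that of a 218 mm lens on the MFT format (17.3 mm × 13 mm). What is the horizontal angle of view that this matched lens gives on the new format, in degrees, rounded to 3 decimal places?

4.546°

Equal vertical AOV ⇒ f₂ = f₁ · 32.9/13 = 218 × 2.53077 ≈ 551.7077 mm.
Horizontal AOV on the new format = 2·arctan(43.8 / (2 × 551.7077)) = 2·arctan(0.03969) ≈ 4.5463°.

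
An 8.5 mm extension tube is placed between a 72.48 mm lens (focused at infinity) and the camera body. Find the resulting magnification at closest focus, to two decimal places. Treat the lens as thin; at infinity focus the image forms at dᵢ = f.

0.12×

The tube moves the image plane from f to f + e, so dᵢ = 72.48 + 8.5 = 80.98 mm. Focus is achieved when 1/f = 1/dₒ + 1/dᵢ, giving dₒ = 1/(1/f − 1/(f+e)).
Magnification m = dᵢ/dₒ = (f+e)·(1/f − 1/(f+e)) = e/f = 8.5/72.48 ≈ 0.1173.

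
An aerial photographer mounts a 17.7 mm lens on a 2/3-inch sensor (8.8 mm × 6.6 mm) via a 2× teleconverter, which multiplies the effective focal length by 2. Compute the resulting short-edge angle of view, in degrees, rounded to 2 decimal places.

Effective focal length f = 17.7 × 2 = 35.4 mm.
α = 2·arctan(6.6 / (2 × 35.4)) = 2·arctan(0.09322) ≈ 10.6515°.

10.65°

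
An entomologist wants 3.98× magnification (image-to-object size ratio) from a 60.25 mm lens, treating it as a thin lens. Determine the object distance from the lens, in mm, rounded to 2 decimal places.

75.39 mm

With m = dᵢ/dₒ and 1/f = 1/dₒ + 1/dᵢ, substituting dᵢ = m·dₒ gives 1/f = (1 + 1/m)/dₒ, hence dₒ = f·(1 + 1/m).
dₒ = 60.25 × (1 + 1/3.98) = 60.25 × 1.25126 ≈ 75.388 mm.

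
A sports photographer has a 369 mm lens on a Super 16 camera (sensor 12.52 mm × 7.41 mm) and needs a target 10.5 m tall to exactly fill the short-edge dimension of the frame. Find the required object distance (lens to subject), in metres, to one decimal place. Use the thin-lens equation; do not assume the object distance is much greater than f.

W: 10.5 m = 10500 mm.
Magnification m = h/W = dᵢ/dₒ; combined with 1/f = 1/dₒ + 1/dᵢ this gives dₒ = f·(1 + W/h).
dₒ = 369 mm × (1 + 10500/7.41) = 369 × 1418.0040 ≈ 523243.494 mm = 523.243 m.

523.2 m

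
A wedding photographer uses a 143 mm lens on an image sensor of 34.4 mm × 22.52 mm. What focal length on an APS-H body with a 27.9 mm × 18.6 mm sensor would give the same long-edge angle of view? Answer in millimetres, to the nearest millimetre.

116 mm

Equal angle of view means equal width/f ratio, so f₂ = f₁ · (width₂/width₁) = 143 × 27.9/34.4.
f₂ = 143 × 0.81105 ≈ 115.980 mm.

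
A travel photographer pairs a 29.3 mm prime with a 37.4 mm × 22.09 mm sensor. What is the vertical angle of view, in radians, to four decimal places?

0.7210 rad

Angle of view α = 2·arctan(h/2f) with h = 22.09 mm and f = 29.3 mm.
h/2f = 0.37696; arctan(0.37696) ≈ 0.3605 rad, so α ≈ 0.7210 rad.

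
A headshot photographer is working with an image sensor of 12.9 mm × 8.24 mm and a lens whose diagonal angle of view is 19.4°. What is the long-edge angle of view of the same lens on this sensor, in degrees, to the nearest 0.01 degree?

Sensor diagonal = √(12.9² + 8.24²) = √234.3076 ≈ 15.3071 mm.
From the diagonal AOV: f = 15.3071 / (2·tan(9.7°)) = 15.3071 / 0.34187 ≈ 44.7751 mm.
Long-edge AOV = 2·arctan(12.9 / (2 × 44.7751)) = 2·arctan(0.14405) ≈ 16.3945°.

16.39°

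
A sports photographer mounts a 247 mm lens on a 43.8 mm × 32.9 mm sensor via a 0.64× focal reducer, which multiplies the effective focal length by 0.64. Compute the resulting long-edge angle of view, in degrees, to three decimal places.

Effective focal length f = 247 × 0.64 = 158.08 mm.
α = 2·arctan(43.8 / (2 × 158.08)) = 2·arctan(0.13854) ≈ 15.7748°.

15.775°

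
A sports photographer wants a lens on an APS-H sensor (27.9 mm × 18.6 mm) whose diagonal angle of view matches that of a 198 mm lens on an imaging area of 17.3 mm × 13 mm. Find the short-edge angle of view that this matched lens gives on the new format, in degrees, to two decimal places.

3.47°

Sensor diagonal = √(17.3² + 13²) = √468.2900 ≈ 21.6400 mm.
Sensor diagonal = √(27.9² + 18.6²) = √1124.3700 ≈ 33.5316 mm.
Equal diagonal AOV ⇒ f₂ = f₁ · 33.5316/21.6400 = 198 × 1.54952 ≈ 306.8050 mm.
Short-edge AOV on the new format = 2·arctan(18.6 / (2 × 306.8050)) = 2·arctan(0.03031) ≈ 3.4725°.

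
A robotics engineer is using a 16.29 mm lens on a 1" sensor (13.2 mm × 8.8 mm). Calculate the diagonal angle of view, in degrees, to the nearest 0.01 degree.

Sensor diagonal = √(13.2² + 8.8²) = √251.6800 ≈ 15.8644 mm.
Angle of view α = 2·arctan(d/2f) with d = 15.8644 mm and f = 16.29 mm.
d/2f = 0.48694; arctan(0.48694) ≈ 25.9632°, so α ≈ 51.9264°.

51.93°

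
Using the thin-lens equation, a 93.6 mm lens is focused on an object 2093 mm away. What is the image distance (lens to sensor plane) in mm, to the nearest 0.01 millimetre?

1/dᵢ = 1/f − 1/dₒ = 1/93.6 − 1/2093 = 0.0102060 mm⁻¹.
dᵢ = 1/0.0102060 ≈ 97.9818 mm.

97.98 mm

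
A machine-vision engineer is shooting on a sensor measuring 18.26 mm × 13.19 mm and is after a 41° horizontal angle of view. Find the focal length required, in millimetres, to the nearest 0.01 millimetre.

24.42 mm

From α = 2·arctan(w/2f) we get f = w / (2·tan(α/2)).
With w = 18.26 mm and α/2 = 20.5°, tan(α/2) ≈ 0.37388, so f ≈ 18.26 / 0.74777 ≈ 24.4193 mm.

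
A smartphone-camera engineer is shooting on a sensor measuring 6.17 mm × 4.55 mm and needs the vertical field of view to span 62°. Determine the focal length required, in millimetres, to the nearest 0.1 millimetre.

3.8 mm

From α = 2·arctan(h/2f) we get f = h / (2·tan(α/2)).
With h = 4.55 mm and α/2 = 31°, tan(α/2) ≈ 0.60086, so f ≈ 4.55 / 1.20172 ≈ 3.7862 mm.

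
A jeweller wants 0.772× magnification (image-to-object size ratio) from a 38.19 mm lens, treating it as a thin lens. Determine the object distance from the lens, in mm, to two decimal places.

With m = dᵢ/dₒ and 1/f = 1/dₒ + 1/dᵢ, substituting dᵢ = m·dₒ gives 1/f = (1 + 1/m)/dₒ, hence dₒ = f·(1 + 1/m).
dₒ = 38.19 × (1 + 1/0.772) = 38.19 × 2.29534 ≈ 87.659 mm.

87.66 mm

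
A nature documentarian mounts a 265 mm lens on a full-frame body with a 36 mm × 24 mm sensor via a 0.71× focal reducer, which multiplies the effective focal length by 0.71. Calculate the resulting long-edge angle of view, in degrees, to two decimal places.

Effective focal length f = 265 × 0.71 = 188.15 mm.
α = 2·arctan(36 / (2 × 188.15)) = 2·arctan(0.09567) ≈ 10.9295°.

10.93°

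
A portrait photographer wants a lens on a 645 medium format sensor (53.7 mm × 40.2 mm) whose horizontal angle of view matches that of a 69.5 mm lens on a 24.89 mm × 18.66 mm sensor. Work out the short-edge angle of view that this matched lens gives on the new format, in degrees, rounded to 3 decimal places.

Equal horizontal AOV ⇒ f₂ = f₁ · 53.7/24.89 = 69.5 × 2.15749 ≈ 149.9458 mm.
Short-edge AOV on the new format = 2·arctan(40.2 / (2 × 149.9458)) = 2·arctan(0.13405) ≈ 15.2698°.

15.270°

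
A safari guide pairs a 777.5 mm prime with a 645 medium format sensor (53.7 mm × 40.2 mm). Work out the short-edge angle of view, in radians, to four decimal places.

Angle of view α = 2·arctan(h/2f) with h = 40.2 mm and f = 777.5 mm.
h/2f = 0.02585; arctan(0.02585) ≈ 0.0258 rad, so α ≈ 0.0517 rad.

0.0517 rad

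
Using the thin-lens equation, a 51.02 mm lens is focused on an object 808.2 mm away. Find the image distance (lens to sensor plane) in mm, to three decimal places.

1/dᵢ = 1/f − 1/dₒ = 1/51.02 − 1/808.2 = 0.0183628 mm⁻¹.
dᵢ = 1/0.0183628 ≈ 54.4578 mm.

54.458 mm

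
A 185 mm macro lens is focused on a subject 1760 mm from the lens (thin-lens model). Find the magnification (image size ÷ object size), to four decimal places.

0.1175×

Thin lens: 1/f = 1/dₒ + 1/dᵢ → 1/dᵢ = 1/185 − 1/1760 = 0.0048372 mm⁻¹, so dᵢ ≈ 206.7302 mm.
Magnification m = dᵢ/dₒ = 206.7302/1760 ≈ 0.11746.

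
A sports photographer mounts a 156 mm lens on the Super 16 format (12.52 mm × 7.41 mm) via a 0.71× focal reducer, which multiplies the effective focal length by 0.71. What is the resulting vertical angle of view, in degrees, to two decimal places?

3.83°

Effective focal length f = 156 × 0.71 = 110.76 mm.
α = 2·arctan(7.41 / (2 × 110.76)) = 2·arctan(0.03345) ≈ 3.8317°.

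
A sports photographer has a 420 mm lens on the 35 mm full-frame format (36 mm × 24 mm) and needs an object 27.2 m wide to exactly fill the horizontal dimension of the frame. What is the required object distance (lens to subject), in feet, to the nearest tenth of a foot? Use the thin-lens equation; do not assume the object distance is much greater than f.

1042.5 ft

W: 27.2 m = 27200 mm.
Magnification m = w/W = dᵢ/dₒ; combined with 1/f = 1/dₒ + 1/dᵢ this gives dₒ = f·(1 + W/w).
dₒ = 420 mm × (1 + 27200/36) = 420 × 756.5556 ≈ 317753.333 mm = 317753.333/304.8 ft = 1042.5 ft.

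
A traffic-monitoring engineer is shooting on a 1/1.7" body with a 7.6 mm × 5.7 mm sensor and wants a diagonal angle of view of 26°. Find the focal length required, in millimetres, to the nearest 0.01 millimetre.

20.57 mm

Sensor diagonal = √(7.6² + 5.7²) = √90.2500 ≈ 9.5000 mm.
From α = 2·arctan(d/2f) we get f = d / (2·tan(α/2)).
With d = 9.5000 mm and α/2 = 13°, tan(α/2) ≈ 0.23087, so f ≈ 9.5000 / 0.46174 ≈ 20.5745 mm.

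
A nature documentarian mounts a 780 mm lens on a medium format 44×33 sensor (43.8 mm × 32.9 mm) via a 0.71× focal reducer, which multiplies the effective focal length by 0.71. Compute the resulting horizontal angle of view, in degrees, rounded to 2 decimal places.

Effective focal length f = 780 × 0.71 = 553.8 mm.
α = 2·arctan(43.8 / (2 × 553.8)) = 2·arctan(0.03954) ≈ 4.5292°.

4.53°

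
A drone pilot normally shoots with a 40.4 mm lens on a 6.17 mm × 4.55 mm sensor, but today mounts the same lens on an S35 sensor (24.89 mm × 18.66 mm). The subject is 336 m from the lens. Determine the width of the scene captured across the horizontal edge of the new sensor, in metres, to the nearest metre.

207 m

The focal length stays 40.4 mm; the relevant sensor dimension is now w = 24.89 mm. Object distance dₒ = 336 m = 336000 mm.
Thin-lens field width W = w·(dₒ − f)/f = 24.89 × (336000 − 40.4)/40.4 ≈ 206981.051 mm = 206.981 m.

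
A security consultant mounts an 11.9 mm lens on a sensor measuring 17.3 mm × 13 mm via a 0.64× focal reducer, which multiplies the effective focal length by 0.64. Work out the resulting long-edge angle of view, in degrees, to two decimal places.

Effective focal length f = 11.9 × 0.64 = 7.616 mm.
α = 2·arctan(17.3 / (2 × 7.616)) = 2·arctan(1.13577) ≈ 97.2746°.

97.27°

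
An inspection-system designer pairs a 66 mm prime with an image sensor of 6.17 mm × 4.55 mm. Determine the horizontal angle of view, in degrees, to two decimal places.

Angle of view α = 2·arctan(w/2f) with w = 6.17 mm and f = 66 mm.
w/2f = 0.04674; arctan(0.04674) ≈ 2.6762°, so α ≈ 5.3524°.

5.35°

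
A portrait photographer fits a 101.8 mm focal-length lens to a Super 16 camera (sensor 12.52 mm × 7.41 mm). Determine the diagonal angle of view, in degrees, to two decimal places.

8.17°

Sensor diagonal = √(12.52² + 7.41²) = √211.6585 ≈ 14.5485 mm.
Angle of view α = 2·arctan(d/2f) with d = 14.5485 mm and f = 101.8 mm.
d/2f = 0.07146; arctan(0.07146) ≈ 4.0872°, so α ≈ 8.1744°.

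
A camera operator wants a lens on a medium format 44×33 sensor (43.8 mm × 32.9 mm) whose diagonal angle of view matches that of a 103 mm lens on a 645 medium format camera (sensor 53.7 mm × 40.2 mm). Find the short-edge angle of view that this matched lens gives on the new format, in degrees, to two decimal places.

Sensor diagonal = √(53.7² + 40.2²) = √4499.7300 ≈ 67.0800 mm.
Sensor diagonal = √(43.8² + 32.9²) = √3000.8500 ≈ 54.7800 mm.
Equal diagonal AOV ⇒ f₂ = f₁ · 54.7800/67.0800 = 103 × 0.81664 ≈ 84.1136 mm.
Short-edge AOV on the new format = 2·arctan(32.9 / (2 × 84.1136)) = 2·arctan(0.19557) ≈ 22.1312°.

22.13°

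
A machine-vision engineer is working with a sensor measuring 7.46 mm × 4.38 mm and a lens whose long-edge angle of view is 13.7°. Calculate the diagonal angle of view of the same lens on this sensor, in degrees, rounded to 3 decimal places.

15.861°

From the long-edge AOV: f = 7.46 / (2·tan(6.85°)) = 7.46 / 0.24026 ≈ 31.0502 mm.
Sensor diagonal = √(7.46² + 4.38²) = √74.8360 ≈ 8.6508 mm.
Diagonal AOV = 2·arctan(8.6508 / (2 × 31.0502)) = 2·arctan(0.13930) ≈ 15.8609°.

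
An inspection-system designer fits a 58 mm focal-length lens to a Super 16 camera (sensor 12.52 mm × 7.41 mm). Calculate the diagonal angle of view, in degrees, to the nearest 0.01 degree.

Sensor diagonal = √(12.52² + 7.41²) = √211.6585 ≈ 14.5485 mm.
Angle of view α = 2·arctan(d/2f) with d = 14.5485 mm and f = 58 mm.
d/2f = 0.12542; arctan(0.12542) ≈ 7.1486°, so α ≈ 14.2972°.

14.30°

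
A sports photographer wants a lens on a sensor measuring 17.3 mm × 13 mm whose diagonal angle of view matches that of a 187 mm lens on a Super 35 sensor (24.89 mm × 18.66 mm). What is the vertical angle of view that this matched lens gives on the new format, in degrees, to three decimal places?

Sensor diagonal = √(24.89² + 18.66²) = √967.7077 ≈ 31.1080 mm.
Sensor diagonal = √(17.3² + 13²) = √468.2900 ≈ 21.6400 mm.
Equal diagonal AOV ⇒ f₂ = f₁ · 21.6400/31.1080 = 187 × 0.69564 ≈ 130.0849 mm.
Vertical AOV on the new format = 2·arctan(13 / (2 × 130.0849)) = 2·arctan(0.04997) ≈ 5.7211°.

5.721°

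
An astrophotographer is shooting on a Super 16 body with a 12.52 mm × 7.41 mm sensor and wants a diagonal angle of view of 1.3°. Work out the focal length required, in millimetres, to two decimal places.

Sensor diagonal = √(12.52² + 7.41²) = √211.6585 ≈ 14.5485 mm.
From α = 2·arctan(d/2f) we get f = d / (2·tan(α/2)).
With d = 14.5485 mm and α/2 = 0.65°, tan(α/2) ≈ 0.01135, so f ≈ 14.5485 / 0.02269 ≈ 641.1778 mm.

641.18 mm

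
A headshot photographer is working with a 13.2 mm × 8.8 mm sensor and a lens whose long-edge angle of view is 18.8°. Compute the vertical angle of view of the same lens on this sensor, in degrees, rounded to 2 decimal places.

From the long-edge AOV: f = 13.2 / (2·tan(9.4°)) = 13.2 / 0.33110 ≈ 39.8674 mm.
Vertical AOV = 2·arctan(8.8 / (2 × 39.8674)) = 2·arctan(0.11037) ≈ 12.5960°.

12.60°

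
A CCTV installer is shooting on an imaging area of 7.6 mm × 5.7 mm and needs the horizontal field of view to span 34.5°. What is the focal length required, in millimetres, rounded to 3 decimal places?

12.238 mm

From α = 2·arctan(w/2f) we get f = w / (2·tan(α/2)).
With w = 7.6 mm and α/2 = 17.25°, tan(α/2) ≈ 0.31051, so f ≈ 7.6 / 0.62102 ≈ 12.2380 mm.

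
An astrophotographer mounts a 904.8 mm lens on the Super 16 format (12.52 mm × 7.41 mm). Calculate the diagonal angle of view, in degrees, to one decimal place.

Sensor diagonal = √(12.52² + 7.41²) = √211.6585 ≈ 14.5485 mm.
Angle of view α = 2·arctan(d/2f) with d = 14.5485 mm and f = 904.8 mm.
d/2f = 0.00804; arctan(0.00804) ≈ 0.4606°, so α ≈ 0.9213°.

0.9°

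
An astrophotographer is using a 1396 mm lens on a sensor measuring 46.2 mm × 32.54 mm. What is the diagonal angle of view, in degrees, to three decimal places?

2.319°

Sensor diagonal = √(46.2² + 32.54²) = √3193.2916 ≈ 56.5092 mm.
Angle of view α = 2·arctan(d/2f) with d = 56.5092 mm and f = 1396 mm.
d/2f = 0.02024; arctan(0.02024) ≈ 1.1595°, so α ≈ 2.3190°.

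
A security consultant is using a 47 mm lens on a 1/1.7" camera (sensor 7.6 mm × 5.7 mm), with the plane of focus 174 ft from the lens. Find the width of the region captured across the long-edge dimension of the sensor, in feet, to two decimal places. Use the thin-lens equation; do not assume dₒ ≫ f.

dₒ: 174 ft × 304.8 mm/ft = 53035.20 mm.
Similar triangles through the lens centre give W/dₒ = w/dᵢ; with 1/f = 1/dₒ + 1/dᵢ this gives W = w·(dₒ − f)/f.
W = 7.6 mm × (53035.2 − 47) / 47 = 7.6 × 1127.4085 ≈ 8568.304 mm = 8568.304/304.8 ft = 28.1112 ft.

28.11 ft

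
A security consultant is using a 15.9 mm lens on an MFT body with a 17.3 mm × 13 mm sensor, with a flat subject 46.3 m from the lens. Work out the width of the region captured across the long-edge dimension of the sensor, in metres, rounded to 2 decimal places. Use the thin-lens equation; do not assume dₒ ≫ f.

dₒ: 46.3 m = 46300 mm.
Similar triangles through the lens centre give W/dₒ = w/dᵢ; with 1/f = 1/dₒ + 1/dᵢ this gives W = w·(dₒ − f)/f.
W = 17.3 mm × (46300 − 15.9) / 15.9 = 17.3 × 2910.9497 ≈ 50359.430 mm = 50.3594 m.

50.36 m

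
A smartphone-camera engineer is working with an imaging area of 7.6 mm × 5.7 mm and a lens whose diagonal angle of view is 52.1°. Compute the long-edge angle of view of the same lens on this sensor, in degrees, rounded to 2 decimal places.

Sensor diagonal = √(7.6² + 5.7²) = √90.2500 ≈ 9.5000 mm.
From the diagonal AOV: f = 9.5000 / (2·tan(26.05°)) = 9.5000 / 0.97763 ≈ 9.7174 mm.
Long-edge AOV = 2·arctan(7.6 / (2 × 9.7174)) = 2·arctan(0.39105) ≈ 42.7160°.

42.72°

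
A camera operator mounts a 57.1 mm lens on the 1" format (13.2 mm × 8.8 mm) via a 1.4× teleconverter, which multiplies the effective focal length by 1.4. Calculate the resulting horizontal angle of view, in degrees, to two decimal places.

9.44°

Effective focal length f = 57.1 × 1.4 = 79.94 mm.
α = 2·arctan(13.2 / (2 × 79.94)) = 2·arctan(0.08256) ≈ 9.4395°.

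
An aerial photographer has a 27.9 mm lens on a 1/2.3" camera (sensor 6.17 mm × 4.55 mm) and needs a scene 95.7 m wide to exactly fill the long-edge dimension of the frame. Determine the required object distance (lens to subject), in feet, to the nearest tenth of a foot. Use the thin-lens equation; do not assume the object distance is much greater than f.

1419.9 ft

W: 95.7 m = 95700 mm.
Magnification m = w/W = dᵢ/dₒ; combined with 1/f = 1/dₒ + 1/dᵢ this gives dₒ = f·(1 + W/w).
dₒ = 27.9 mm × (1 + 95700/6.17) = 27.9 × 15511.5348 ≈ 432771.822 mm = 432771.822/304.8 ft = 1419.86 ft.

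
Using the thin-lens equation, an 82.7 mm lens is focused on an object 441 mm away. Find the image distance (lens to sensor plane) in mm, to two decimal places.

101.79 mm

1/dᵢ = 1/f − 1/dₒ = 1/82.7 − 1/441 = 0.0098243 mm⁻¹.
dᵢ = 1/0.0098243 ≈ 101.7882 mm.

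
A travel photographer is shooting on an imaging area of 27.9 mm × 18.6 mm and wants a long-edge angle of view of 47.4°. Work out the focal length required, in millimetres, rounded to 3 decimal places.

31.779 mm

From α = 2·arctan(w/2f) we get f = w / (2·tan(α/2)).
With w = 27.9 mm and α/2 = 23.7°, tan(α/2) ≈ 0.43897, so f ≈ 27.9 / 0.87794 ≈ 31.7790 mm.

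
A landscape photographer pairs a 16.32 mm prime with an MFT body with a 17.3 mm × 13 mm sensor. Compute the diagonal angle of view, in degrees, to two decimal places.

Sensor diagonal = √(17.3² + 13²) = √468.2900 ≈ 21.6400 mm.
Angle of view α = 2·arctan(d/2f) with d = 21.6400 mm and f = 16.32 mm.
d/2f = 0.66299; arctan(0.66299) ≈ 33.5440°, so α ≈ 67.0880°.

67.09°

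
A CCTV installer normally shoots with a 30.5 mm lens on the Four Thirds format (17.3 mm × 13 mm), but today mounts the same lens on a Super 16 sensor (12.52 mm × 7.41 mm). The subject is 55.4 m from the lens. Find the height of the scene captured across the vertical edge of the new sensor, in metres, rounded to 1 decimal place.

13.5 m

The focal length stays 30.5 mm; the relevant sensor dimension is now h = 7.41 mm. Object distance dₒ = 55.4 m = 55400 mm.
Thin-lens field height W = h·(dₒ − f)/f = 7.41 × (55400 − 30.5)/30.5 ≈ 13452.065 mm = 13.4521 m.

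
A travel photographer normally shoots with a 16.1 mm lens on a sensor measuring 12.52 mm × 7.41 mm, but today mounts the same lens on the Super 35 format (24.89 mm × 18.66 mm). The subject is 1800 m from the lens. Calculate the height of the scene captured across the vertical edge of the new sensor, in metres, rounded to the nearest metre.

2086 m

The focal length stays 16.1 mm; the relevant sensor dimension is now h = 18.66 mm. Object distance dₒ = 1800 m = 1.8e+06 mm.
Thin-lens field height W = h·(dₒ − f)/f = 18.66 × (1.8e+06 − 16.1)/16.1 ≈ 2086192.520 mm = 2086.19 m.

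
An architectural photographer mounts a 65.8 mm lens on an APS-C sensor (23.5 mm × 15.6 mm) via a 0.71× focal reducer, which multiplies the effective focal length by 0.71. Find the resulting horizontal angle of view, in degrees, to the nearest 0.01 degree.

28.24°

Effective focal length f = 65.8 × 0.71 = 46.718 mm.
α = 2·arctan(23.5 / (2 × 46.718)) = 2·arctan(0.25151) ≈ 28.2352°.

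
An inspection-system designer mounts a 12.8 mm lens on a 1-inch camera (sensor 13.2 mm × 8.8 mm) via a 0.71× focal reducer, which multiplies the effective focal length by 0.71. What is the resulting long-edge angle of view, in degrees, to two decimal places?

71.98°

Effective focal length f = 12.8 × 0.71 = 9.088 mm.
α = 2·arctan(13.2 / (2 × 9.088)) = 2·arctan(0.72623) ≈ 71.9767°.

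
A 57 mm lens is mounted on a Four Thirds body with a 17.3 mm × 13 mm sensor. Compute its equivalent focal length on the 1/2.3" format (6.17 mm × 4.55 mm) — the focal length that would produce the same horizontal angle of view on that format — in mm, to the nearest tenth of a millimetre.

20.3 mm

Equal angle of view means equal width/f ratio, so f₂ = f₁ · (width₂/width₁) = 57 × 6.17/17.3.
f₂ = 57 × 0.35665 ≈ 20.329 mm.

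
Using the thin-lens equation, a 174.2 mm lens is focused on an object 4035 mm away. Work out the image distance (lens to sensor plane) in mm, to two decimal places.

182.06 mm

1/dᵢ = 1/f − 1/dₒ = 1/174.2 − 1/4035 = 0.0054927 mm⁻¹.
dᵢ = 1/0.0054927 ≈ 182.0599 mm.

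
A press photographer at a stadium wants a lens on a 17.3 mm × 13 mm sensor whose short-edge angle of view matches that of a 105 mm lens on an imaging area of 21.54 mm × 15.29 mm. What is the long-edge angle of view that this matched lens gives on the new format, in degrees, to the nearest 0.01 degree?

11.07°

Equal short-edge AOV ⇒ f₂ = f₁ · 13/15.29 = 105 × 0.85023 ≈ 89.2740 mm.
Long-edge AOV on the new format = 2·arctan(17.3 / (2 × 89.2740)) = 2·arctan(0.09689) ≈ 11.0685°.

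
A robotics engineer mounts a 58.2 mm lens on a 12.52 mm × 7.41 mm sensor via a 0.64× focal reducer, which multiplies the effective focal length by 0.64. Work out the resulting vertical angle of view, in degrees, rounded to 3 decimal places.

Effective focal length f = 58.2 × 0.64 = 37.248 mm.
α = 2·arctan(7.41 / (2 × 37.248)) = 2·arctan(0.09947) ≈ 11.3609°.

11.361°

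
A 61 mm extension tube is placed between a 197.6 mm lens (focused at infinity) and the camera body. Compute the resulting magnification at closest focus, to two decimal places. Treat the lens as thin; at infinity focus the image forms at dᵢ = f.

The tube moves the image plane from f to f + e, so dᵢ = 197.6 + 61 = 258.6 mm. Focus is achieved when 1/f = 1/dₒ + 1/dᵢ, giving dₒ = 1/(1/f − 1/(f+e)).
Magnification m = dᵢ/dₒ = (f+e)·(1/f − 1/(f+e)) = e/f = 61/197.6 ≈ 0.3087.

0.31×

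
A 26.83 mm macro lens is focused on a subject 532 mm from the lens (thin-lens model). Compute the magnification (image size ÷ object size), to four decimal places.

0.0531×

Thin lens: 1/f = 1/dₒ + 1/dᵢ → 1/dᵢ = 1/26.83 − 1/532 = 0.0353920 mm⁻¹, so dᵢ ≈ 28.2550 mm.
Magnification m = dᵢ/dₒ = 28.2550/532 ≈ 0.05311.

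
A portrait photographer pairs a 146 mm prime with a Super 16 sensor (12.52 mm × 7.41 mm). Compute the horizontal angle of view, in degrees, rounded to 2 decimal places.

Angle of view α = 2·arctan(w/2f) with w = 12.52 mm and f = 146 mm.
w/2f = 0.04288; arctan(0.04288) ≈ 2.4552°, so α ≈ 4.9103°.

4.91°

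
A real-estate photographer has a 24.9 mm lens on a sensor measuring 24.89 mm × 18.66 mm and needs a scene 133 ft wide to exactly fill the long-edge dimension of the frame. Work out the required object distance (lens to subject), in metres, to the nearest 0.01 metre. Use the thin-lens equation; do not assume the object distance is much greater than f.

W: 133 ft × 304.8 mm/ft = 40538.40 mm.
Magnification m = w/W = dᵢ/dₒ; combined with 1/f = 1/dₒ + 1/dᵢ this gives dₒ = f·(1 + W/w).
dₒ = 24.9 mm × (1 + 40538.4/24.89) = 24.9 × 1629.7022 ≈ 40579.586 mm = 40.5796 m.

40.58 m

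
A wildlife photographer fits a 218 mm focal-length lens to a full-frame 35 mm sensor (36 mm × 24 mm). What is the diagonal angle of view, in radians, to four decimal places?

Sensor diagonal = √(36² + 24²) = √1872.0000 ≈ 43.2666 mm.
Angle of view α = 2·arctan(d/2f) with d = 43.2666 mm and f = 218 mm.
d/2f = 0.09924; arctan(0.09924) ≈ 0.0989 rad, so α ≈ 0.1978 rad.

0.1978 rad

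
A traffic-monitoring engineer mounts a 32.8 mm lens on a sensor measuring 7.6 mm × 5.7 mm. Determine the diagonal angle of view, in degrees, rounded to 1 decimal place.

16.5°

Sensor diagonal = √(7.6² + 5.7²) = √90.2500 ≈ 9.5000 mm.
Angle of view α = 2·arctan(d/2f) with d = 9.5000 mm and f = 32.8 mm.
d/2f = 0.14482; arctan(0.14482) ≈ 8.2401°, so α ≈ 16.4802°.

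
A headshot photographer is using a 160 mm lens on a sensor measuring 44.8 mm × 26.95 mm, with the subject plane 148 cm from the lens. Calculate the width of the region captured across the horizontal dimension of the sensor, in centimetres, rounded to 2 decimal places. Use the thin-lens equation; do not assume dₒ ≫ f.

36.96 cm

dₒ: 148 cm = 1480 mm.
Similar triangles through the lens centre give W/dₒ = w/dᵢ; with 1/f = 1/dₒ + 1/dᵢ this gives W = w·(dₒ − f)/f.
W = 44.8 mm × (1480 − 160) / 160 = 44.8 × 8.2500 ≈ 369.600 mm = 36.96 cm.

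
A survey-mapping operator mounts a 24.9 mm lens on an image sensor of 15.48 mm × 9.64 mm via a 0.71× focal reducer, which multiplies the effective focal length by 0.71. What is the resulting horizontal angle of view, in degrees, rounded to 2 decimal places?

47.29°

Effective focal length f = 24.9 × 0.71 = 17.679 mm.
α = 2·arctan(15.48 / (2 × 17.679)) = 2·arctan(0.43781) ≈ 47.2883°.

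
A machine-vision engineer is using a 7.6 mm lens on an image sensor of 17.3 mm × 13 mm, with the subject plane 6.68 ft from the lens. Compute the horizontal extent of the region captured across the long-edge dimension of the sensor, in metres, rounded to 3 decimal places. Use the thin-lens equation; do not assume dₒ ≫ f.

4.617 m

dₒ: 6.68 ft × 304.8 mm/ft = 2036.06 mm.
Similar triangles through the lens centre give W/dₒ = w/dᵢ; with 1/f = 1/dₒ + 1/dᵢ this gives W = w·(dₒ − f)/f.
W = 17.3 mm × (2036.06 − 7.6) / 7.6 = 17.3 × 266.9031 ≈ 4617.424 mm = 4.61742 m.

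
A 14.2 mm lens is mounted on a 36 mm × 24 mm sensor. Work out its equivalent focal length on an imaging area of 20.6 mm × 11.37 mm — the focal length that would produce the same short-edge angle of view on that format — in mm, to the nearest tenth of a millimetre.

Equal angle of view means equal height/f ratio, so f₂ = f₁ · (height₂/height₁) = 14.2 × 11.37/24.
f₂ = 14.2 × 0.47375 ≈ 6.727 mm.

6.7 mm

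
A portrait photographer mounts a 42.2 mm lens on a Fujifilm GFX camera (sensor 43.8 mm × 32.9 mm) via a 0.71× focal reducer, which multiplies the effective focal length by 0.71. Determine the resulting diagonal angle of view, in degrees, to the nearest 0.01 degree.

Effective focal length f = 42.2 × 0.71 = 29.962 mm.
Sensor diagonal = √(43.8² + 32.9²) = √3000.8500 ≈ 54.7800 mm.
α = 2·arctan(54.780 / (2 × 29.962)) = 2·arctan(0.91416) ≈ 84.8645°.

84.86°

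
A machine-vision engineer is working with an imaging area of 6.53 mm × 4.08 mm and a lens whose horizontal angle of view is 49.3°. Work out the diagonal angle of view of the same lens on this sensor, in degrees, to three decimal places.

56.836°

From the horizontal AOV: f = 6.53 / (2·tan(24.65°)) = 6.53 / 0.91778 ≈ 7.1150 mm.
Sensor diagonal = √(6.53² + 4.08²) = √59.2873 ≈ 7.6998 mm.
Diagonal AOV = 2·arctan(7.6998 / (2 × 7.1150)) = 2·arctan(0.54110) ≈ 56.8357°.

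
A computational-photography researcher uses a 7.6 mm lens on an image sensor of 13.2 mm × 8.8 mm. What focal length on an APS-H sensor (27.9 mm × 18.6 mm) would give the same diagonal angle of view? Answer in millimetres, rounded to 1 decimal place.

Sensor diagonal = √(13.2² + 8.8²) = √251.6800 ≈ 15.8644 mm.
Sensor diagonal = √(27.9² + 18.6²) = √1124.3700 ≈ 33.5316 mm.
Equal angle of view means equal diagonal/f ratio, so f₂ = f₁ · (diagonal₂/diagonal₁) = 7.6 × 33.5316/15.8644.
f₂ = 7.6 × 2.11364 ≈ 16.064 mm.

16.1 mm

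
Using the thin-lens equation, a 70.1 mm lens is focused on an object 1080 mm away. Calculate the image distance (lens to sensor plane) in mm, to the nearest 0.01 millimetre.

74.97 mm

1/dᵢ = 1/f − 1/dₒ = 1/70.1 − 1/1080 = 0.0133394 mm⁻¹.
dᵢ = 1/0.0133394 ≈ 74.9658 mm.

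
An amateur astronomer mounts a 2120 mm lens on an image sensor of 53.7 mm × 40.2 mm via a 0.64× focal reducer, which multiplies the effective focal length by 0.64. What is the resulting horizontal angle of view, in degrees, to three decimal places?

Effective focal length f = 2120 × 0.64 = 1356.8 mm.
α = 2·arctan(53.7 / (2 × 1356.8)) = 2·arctan(0.01979) ≈ 2.2674°.

2.267°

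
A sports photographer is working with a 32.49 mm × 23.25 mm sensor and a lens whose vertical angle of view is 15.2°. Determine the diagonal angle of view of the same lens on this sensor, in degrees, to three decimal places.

From the vertical AOV: f = 23.25 / (2·tan(7.6°)) = 23.25 / 0.26686 ≈ 87.1253 mm.
Sensor diagonal = √(32.49² + 23.25²) = √1596.1626 ≈ 39.9520 mm.
Diagonal AOV = 2·arctan(39.9520 / (2 × 87.1253)) = 2·arctan(0.22928) ≈ 25.8270°.

25.827°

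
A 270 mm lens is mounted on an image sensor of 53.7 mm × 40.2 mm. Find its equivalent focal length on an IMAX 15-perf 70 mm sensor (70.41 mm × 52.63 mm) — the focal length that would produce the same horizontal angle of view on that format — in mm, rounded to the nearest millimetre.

Equal angle of view means equal width/f ratio, so f₂ = f₁ · (width₂/width₁) = 270 × 70.41/53.7.
f₂ = 270 × 1.31117 ≈ 354.017 mm.

354 mm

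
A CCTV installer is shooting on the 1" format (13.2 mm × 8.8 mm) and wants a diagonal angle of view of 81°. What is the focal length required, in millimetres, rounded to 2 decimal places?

9.29 mm

Sensor diagonal = √(13.2² + 8.8²) = √251.6800 ≈ 15.8644 mm.
From α = 2·arctan(d/2f) we get f = d / (2·tan(α/2)).
With d = 15.8644 mm and α/2 = 40.5°, tan(α/2) ≈ 0.85408, so f ≈ 15.8644 / 1.70816 ≈ 9.2874 mm.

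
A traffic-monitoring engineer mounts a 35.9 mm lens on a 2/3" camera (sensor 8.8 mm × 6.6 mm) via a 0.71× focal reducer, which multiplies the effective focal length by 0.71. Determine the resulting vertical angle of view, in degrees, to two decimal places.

Effective focal length f = 35.9 × 0.71 = 25.489 mm.
α = 2·arctan(6.6 / (2 × 25.489)) = 2·arctan(0.12947) ≈ 14.7538°.

14.75°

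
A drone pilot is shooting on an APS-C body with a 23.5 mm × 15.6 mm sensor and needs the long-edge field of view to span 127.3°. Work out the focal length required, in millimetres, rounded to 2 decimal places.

From α = 2·arctan(w/2f) we get f = w / (2·tan(α/2)).
With w = 23.5 mm and α/2 = 63.65°, tan(α/2) ≈ 2.01891, so f ≈ 23.5 / 4.03782 ≈ 5.8200 mm.

5.82 mm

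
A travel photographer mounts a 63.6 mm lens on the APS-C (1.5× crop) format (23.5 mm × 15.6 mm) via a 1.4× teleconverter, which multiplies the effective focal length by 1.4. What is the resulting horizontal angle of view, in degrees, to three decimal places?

Effective focal length f = 63.6 × 1.4 = 89.04 mm.
α = 2·arctan(23.5 / (2 × 89.04)) = 2·arctan(0.13196) ≈ 15.0350°.

15.035°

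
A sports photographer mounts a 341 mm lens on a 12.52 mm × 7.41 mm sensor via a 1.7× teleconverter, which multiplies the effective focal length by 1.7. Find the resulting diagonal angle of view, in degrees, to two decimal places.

Effective focal length f = 341 × 1.7 = 579.7 mm.
Sensor diagonal = √(12.52² + 7.41²) = √211.6585 ≈ 14.5485 mm.
α = 2·arctan(14.548 / (2 × 579.7)) = 2·arctan(0.01255) ≈ 1.4379°.

1.44°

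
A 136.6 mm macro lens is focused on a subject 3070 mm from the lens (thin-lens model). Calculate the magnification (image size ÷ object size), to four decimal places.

Thin lens: 1/f = 1/dₒ + 1/dᵢ → 1/dᵢ = 1/136.6 − 1/3070 = 0.0069949 mm⁻¹, so dᵢ ≈ 142.9611 mm.
Magnification m = dᵢ/dₒ = 142.9611/3070 ≈ 0.04657.

0.0466×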